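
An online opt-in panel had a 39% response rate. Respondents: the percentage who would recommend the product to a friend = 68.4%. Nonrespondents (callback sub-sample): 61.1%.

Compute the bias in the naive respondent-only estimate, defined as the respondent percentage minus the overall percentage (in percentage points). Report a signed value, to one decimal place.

+4.5 percentage points

Nonresponse fraction = 1 − 0.39 = 0.61.
Bias = (nonresponse fraction) × (respondent percentage − nonrespondent percentage)
     = 0.61 × (68.4 − 61.1) = 0.61 × 7.3 = 4.453.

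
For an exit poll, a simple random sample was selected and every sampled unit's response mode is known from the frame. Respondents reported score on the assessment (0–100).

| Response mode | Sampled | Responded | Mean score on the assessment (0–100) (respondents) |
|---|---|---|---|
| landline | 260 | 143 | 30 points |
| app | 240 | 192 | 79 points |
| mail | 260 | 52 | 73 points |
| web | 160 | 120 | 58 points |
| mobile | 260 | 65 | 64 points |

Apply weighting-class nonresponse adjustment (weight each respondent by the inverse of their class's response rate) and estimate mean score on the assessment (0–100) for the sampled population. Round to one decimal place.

Class response rates: landline 143/260 = 55%, app 192/240 = 80%, mail 52/260 = 20%, web 120/160 = 75%, mobile 65/260 = 25%.
With weight = n_sampled/n_responded per class, the weighted class total is n_sampled:
  landline: 260 × 30 = 7800
  app: 240 × 79 = 18,960
  mail: 260 × 73 = 18,980
  web: 160 × 58 = 9280
  mobile: 260 × 64 = 16,640
Adjusted estimate = 71,660 / 1,180 = 60.7288 → 60.7.

60.7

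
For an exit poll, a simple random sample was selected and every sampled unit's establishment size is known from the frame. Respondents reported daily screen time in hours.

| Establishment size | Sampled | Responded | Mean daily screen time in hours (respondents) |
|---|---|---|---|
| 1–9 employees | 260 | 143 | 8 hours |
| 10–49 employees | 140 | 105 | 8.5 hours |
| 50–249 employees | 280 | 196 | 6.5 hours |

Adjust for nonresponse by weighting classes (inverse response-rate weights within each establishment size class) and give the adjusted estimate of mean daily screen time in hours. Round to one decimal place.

Class response rates: 1–9 employees 143/260 = 55%, 10–49 employees 105/140 = 75%, 50–249 employees 196/280 = 70%.
Inverse-response-rate weighting restores each class to its sampled count, so class totals weight by n_sampled:
  1–9 employees: 260 × 8 = 2080
  10–49 employees: 140 × 8.5 = 1190
  50–249 employees: 280 × 6.5 = 1820
Adjusted estimate = 5090 / 680 = 7.48529 → 7.5.

7.5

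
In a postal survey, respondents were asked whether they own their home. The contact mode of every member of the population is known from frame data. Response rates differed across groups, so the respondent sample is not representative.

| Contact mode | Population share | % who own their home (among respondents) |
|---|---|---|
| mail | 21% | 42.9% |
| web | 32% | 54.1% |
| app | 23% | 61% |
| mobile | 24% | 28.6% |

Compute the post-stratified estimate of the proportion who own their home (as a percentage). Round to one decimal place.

47.2%

Reweight to the known contact mode distribution:
  mail: 0.21 × 42.9 = 9.009
  web: 0.32 × 54.1 = 17.312
  app: 0.23 × 61 = 14.03
  mobile: 0.24 × 28.6 = 6.864
Post-stratified estimate = 47.215 → 47.2%.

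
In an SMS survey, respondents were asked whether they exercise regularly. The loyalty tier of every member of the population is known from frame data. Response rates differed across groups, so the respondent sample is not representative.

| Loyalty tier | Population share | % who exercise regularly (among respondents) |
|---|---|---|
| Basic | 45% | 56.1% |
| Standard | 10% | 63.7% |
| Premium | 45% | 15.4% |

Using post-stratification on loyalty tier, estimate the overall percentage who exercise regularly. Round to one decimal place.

Post-stratification weights by population share, not respondent share:
  Basic: 0.45 × 56.1 = 25.245
  Standard: 0.1 × 63.7 = 6.37
  Premium: 0.45 × 15.4 = 6.93
Post-stratified estimate = 38.545 → 38.5%.

38.5%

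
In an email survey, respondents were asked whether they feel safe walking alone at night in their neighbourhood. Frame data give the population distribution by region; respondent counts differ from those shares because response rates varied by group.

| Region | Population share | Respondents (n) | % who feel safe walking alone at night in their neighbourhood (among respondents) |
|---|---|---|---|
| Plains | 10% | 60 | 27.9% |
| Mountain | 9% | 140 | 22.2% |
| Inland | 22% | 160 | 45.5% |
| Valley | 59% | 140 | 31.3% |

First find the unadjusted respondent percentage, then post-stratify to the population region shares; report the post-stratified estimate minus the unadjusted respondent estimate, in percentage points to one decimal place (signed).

Without adjustment, the pooled respondent share is:
  (60/500)×27.9 + (140/500)×22.2 + (160/500)×45.5 + (140/500)×31.3 = 32.888%
Post-stratifying to population shares instead:
  0.1×27.9 + 0.09×22.2 + 0.22×45.5 + 0.59×31.3 = 33.265%
Difference = 33.265 − 32.888 = 0.377 pp.

+0.4 percentage points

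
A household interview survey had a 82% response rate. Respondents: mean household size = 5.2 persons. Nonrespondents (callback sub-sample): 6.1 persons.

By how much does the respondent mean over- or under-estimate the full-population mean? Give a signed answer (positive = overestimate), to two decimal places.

-0.16

Nonresponse fraction = 1 − 0.82 = 0.18.
Bias = (nonresponse fraction) × (respondent mean − nonrespondent mean)
     = 0.18 × (5.2 − 6.1) = 0.18 × -0.9 = -0.162.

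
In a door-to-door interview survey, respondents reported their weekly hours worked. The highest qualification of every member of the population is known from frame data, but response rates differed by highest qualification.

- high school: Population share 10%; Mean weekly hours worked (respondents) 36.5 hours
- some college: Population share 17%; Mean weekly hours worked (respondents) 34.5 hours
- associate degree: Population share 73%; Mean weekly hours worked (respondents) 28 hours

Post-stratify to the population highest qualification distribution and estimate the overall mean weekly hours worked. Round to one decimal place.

Each cell contributes population-share × respondent value:
  high school: 0.1 × 36.5 = 3.65
  some college: 0.17 × 34.5 = 5.865
  associate degree: 0.73 × 28 = 20.44
Post-stratified estimate = 29.955 → 30.0.

30.0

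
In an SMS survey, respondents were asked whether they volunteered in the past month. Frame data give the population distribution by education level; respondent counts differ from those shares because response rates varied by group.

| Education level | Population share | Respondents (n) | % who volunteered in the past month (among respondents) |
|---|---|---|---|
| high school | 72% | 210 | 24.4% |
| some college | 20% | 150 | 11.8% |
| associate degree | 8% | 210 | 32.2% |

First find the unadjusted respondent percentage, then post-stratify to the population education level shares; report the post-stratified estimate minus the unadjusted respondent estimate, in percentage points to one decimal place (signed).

Naive respondent-only estimate (weights = respondent counts):
  (210/570)×24.4 + (150/570)×11.8 + (210/570)×32.2 = 23.9579%
Reweighting by population education level shares:
  0.72×24.4 + 0.2×11.8 + 0.08×32.2 = 22.504%
Difference = 22.504 − 23.9579 = -1.4539 pp.

-1.5 percentage points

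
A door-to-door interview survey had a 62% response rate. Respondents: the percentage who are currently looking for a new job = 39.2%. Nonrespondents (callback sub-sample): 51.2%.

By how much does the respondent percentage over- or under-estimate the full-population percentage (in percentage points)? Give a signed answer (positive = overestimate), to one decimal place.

-4.6 percentage points

Nonresponse fraction = 1 − 0.62 = 0.38.
Bias = (nonresponse fraction) × (respondent percentage − nonrespondent percentage)
     = 0.38 × (39.2 − 51.2) = 0.38 × -12 = -4.56.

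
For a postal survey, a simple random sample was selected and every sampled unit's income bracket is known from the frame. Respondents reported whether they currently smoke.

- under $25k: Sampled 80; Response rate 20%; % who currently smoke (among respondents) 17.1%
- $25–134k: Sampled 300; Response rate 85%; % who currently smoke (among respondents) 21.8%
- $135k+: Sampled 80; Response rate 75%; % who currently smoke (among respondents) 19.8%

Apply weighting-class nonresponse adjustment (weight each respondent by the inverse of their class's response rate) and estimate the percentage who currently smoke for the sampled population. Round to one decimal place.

20.6%

Inverse-response-rate weighting restores each class to its sampled count, so class totals weight by n_sampled:
  under $25k: 80 × 17.1 = 1368
  $25–134k: 300 × 21.8 = 6540
  $135k+: 80 × 19.8 = 1584
Adjusted estimate = 9492 / 460 = 20.6348 → 20.6%.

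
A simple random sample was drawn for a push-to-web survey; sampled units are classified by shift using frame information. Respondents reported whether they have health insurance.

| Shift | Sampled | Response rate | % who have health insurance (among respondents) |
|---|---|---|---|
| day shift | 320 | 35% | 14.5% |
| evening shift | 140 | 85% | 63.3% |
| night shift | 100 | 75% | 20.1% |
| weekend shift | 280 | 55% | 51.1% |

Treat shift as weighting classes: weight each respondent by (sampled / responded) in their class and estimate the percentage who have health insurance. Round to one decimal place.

35.5%

Inverse-response-rate weighting restores each class to its sampled count, so class totals weight by n_sampled:
  day shift: 320 × 14.5 = 4640
  evening shift: 140 × 63.3 = 8862
  night shift: 100 × 20.1 = 2010
  weekend shift: 280 × 51.1 = 14,308
Adjusted estimate = 29,820 / 840 = 35.5 → 35.5%.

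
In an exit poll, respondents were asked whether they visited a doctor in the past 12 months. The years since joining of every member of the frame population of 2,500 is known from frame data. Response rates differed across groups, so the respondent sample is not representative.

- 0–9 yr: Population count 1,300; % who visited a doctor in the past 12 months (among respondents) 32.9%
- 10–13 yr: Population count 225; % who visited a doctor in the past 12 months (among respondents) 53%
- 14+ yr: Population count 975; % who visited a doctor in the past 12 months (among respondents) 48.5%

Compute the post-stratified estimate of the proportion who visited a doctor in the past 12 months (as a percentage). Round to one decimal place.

Weight each group's respondent value by its population share:
  0–9 yr: (1,300/2,500) × 32.9 = 17.108
  10–13 yr: (225/2,500) × 53 = 4.77
  14+ yr: (975/2,500) × 48.5 = 18.915
Post-stratified estimate = 40.793 → 40.8%.

40.8%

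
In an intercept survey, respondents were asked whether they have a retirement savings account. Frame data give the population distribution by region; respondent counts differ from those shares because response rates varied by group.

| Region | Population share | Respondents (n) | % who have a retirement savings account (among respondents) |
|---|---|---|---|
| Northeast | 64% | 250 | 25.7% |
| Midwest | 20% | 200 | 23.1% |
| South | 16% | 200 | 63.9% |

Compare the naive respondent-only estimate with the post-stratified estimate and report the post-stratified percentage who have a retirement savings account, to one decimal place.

Naive respondent-only estimate (weights = respondent counts):
  (250/650)×25.7 + (200/650)×23.1 + (200/650)×63.9 = 36.6538%
Reweighting by population region shares:
  0.64×25.7 + 0.2×23.1 + 0.16×63.9 = 31.292%

31.3%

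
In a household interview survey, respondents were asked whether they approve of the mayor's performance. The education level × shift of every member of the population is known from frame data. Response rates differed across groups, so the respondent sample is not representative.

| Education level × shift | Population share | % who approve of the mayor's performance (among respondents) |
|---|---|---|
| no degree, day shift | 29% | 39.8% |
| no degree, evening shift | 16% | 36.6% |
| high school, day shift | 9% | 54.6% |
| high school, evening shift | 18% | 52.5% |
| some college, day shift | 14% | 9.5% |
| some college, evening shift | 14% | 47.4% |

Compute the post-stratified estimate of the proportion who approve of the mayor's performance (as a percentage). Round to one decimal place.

39.7%

Each cell contributes population-share × respondent value:
  no degree, day shift: 0.29 × 39.8 = 11.542
  no degree, evening shift: 0.16 × 36.6 = 5.856
  high school, day shift: 0.09 × 54.6 = 4.914
  high school, evening shift: 0.18 × 52.5 = 9.45
  some college, day shift: 0.14 × 9.5 = 1.33
  some college, evening shift: 0.14 × 47.4 = 6.636
Post-stratified estimate = 39.728 → 39.7%.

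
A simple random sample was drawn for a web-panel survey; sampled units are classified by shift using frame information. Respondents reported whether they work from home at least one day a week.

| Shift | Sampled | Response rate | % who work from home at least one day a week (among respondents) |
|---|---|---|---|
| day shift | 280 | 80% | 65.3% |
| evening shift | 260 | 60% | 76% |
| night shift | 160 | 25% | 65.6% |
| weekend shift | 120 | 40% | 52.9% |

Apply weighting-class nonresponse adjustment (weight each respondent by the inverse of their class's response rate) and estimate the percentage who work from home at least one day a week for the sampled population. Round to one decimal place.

66.9%

Each respondent's weight = sampled/responded in their class; summing within a class gives n_sampled, so:
  day shift: 280 × 65.3 = 18,284
  evening shift: 260 × 76 = 19,760
  night shift: 160 × 65.6 = 10,496
  weekend shift: 120 × 52.9 = 6348
Adjusted estimate = 54,888 / 820 = 66.9366 → 66.9%.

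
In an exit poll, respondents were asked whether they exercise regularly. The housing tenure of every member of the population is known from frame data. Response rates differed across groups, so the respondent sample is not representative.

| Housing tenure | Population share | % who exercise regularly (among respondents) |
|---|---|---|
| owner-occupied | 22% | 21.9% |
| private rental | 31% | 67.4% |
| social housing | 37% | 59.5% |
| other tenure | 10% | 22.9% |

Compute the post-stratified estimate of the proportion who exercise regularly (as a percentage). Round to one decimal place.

50.0%

Each cell contributes population-share × respondent value:
  owner-occupied: 0.22 × 21.9 = 4.818
  private rental: 0.31 × 67.4 = 20.894
  social housing: 0.37 × 59.5 = 22.015
  other tenure: 0.1 × 22.9 = 2.29
Post-stratified estimate = 50.017 → 50.0%.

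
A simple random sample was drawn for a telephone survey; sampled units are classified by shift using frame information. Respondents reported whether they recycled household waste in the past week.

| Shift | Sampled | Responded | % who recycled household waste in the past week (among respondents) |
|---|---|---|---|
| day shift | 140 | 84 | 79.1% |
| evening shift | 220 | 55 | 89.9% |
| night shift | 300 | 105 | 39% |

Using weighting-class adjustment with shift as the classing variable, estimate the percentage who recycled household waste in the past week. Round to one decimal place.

64.5%

Response rates by class: day shift 84/140 = 60%, evening shift 55/220 = 25%, night shift 105/300 = 35%.
With weight = n_sampled/n_responded per class, the weighted class total is n_sampled:
  day shift: 140 × 79.1 = 11,074
  evening shift: 220 × 89.9 = 19,778
  night shift: 300 × 39 = 11,700
Adjusted estimate = 42,552 / 660 = 64.4727 → 64.5%.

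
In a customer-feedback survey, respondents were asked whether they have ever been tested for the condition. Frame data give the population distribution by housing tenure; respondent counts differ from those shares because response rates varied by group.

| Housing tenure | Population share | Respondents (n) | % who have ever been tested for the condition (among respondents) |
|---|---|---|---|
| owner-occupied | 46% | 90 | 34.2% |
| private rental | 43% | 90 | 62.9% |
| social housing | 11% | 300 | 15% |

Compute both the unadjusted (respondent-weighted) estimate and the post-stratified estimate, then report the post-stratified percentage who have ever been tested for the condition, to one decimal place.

44.4%

Without adjustment, the pooled respondent share is:
  (90/480)×34.2 + (90/480)×62.9 + (300/480)×15 = 27.5813%
Post-stratifying to population shares instead:
  0.46×34.2 + 0.43×62.9 + 0.11×15 = 44.429%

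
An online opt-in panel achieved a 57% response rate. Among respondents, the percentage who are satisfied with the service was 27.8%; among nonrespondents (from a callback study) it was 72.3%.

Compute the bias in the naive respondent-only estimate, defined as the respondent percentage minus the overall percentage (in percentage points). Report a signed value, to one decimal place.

Nonresponse fraction = 1 − 0.57 = 0.43.
Bias = (nonresponse fraction) × (respondent percentage − nonrespondent percentage)
     = 0.43 × (27.8 − 72.3) = 0.43 × -44.5 = -19.135.

-19.1 percentage points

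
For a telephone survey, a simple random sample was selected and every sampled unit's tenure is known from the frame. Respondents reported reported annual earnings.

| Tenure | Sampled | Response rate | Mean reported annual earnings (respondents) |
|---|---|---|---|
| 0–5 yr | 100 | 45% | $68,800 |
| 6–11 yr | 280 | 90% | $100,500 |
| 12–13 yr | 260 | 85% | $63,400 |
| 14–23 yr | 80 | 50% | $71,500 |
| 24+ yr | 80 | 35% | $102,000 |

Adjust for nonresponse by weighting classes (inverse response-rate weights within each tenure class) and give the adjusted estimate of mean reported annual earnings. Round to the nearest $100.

Inverse-response-rate weighting restores each class to its sampled count, so class totals weight by n_sampled:
  0–5 yr: 100 × 68,800 = 6,880,000
  6–11 yr: 280 × 100,500 = 28,140,000
  12–13 yr: 260 × 63,400 = 16,484,000
  14–23 yr: 80 × 71,500 = 5,720,000
  24+ yr: 80 × 102,000 = 8,160,000
Adjusted estimate = 65,384,000 / 800 = 81,730 → $81,700.

$81,700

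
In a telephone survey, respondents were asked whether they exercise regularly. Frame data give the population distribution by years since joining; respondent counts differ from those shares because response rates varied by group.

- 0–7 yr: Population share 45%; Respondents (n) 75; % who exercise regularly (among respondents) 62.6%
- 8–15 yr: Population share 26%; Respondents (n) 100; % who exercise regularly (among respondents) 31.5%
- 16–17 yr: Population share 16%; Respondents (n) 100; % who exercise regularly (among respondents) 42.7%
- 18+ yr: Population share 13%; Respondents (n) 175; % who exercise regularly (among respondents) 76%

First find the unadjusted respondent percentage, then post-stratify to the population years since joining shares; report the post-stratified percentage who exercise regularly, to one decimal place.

Naive respondent-only estimate (weights = respondent counts):
  (75/450)×62.6 + (100/450)×31.5 + (100/450)×42.7 + (175/450)×76 = 56.4778%
Post-stratified estimate weights by population shares:
  0.45×62.6 + 0.26×31.5 + 0.16×42.7 + 0.13×76 = 53.072%

53.1%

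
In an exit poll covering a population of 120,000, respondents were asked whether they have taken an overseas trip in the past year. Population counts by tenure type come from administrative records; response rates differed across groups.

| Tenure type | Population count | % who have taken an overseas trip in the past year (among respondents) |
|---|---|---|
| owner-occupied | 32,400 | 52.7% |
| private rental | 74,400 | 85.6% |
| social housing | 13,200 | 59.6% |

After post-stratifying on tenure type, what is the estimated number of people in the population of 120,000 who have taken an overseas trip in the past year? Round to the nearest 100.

Each cell contributes its population count × the respondent rate:
  owner-occupied: 32,400 × 52.7% = 17074.8
  private rental: 74,400 × 85.6% = 63686.4
  social housing: 13,200 × 59.6% = 7867.2
Estimated total = 88628.4 → 88,600.

88,600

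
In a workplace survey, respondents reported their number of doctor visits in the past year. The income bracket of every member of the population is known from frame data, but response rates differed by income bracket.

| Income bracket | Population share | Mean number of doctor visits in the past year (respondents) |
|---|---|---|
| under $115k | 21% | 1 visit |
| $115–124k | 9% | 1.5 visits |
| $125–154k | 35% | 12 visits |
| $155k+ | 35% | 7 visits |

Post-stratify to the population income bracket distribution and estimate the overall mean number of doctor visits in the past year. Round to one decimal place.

7.0

Each cell contributes population-share × respondent value:
  under $115k: 0.21 × 1 = 0.21
  $115–124k: 0.09 × 1.5 = 0.135
  $125–154k: 0.35 × 12 = 4.2
  $155k+: 0.35 × 7 = 2.45
Post-stratified estimate = 6.995 → 7.0.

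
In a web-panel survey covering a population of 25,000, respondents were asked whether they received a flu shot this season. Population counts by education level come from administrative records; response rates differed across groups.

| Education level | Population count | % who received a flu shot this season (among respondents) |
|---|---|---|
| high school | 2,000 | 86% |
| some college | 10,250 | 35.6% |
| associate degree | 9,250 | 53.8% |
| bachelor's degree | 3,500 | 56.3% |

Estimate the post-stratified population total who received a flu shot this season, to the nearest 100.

12,300

Apply each group's respondent rate to its population count:
  high school: 2,000 × 86% = 1720
  some college: 10,250 × 35.6% = 3649
  associate degree: 9,250 × 53.8% = 4976.5
  bachelor's degree: 3,500 × 56.3% = 1970.5
Estimated total = 12,316 → 12,300.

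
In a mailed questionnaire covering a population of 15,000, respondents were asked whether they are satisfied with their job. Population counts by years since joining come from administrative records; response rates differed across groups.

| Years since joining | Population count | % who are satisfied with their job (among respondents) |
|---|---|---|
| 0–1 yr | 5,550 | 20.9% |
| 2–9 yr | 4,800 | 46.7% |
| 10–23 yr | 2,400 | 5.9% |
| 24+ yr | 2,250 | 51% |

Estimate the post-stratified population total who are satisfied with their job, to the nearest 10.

4,690

Each cell contributes its population count × the respondent rate:
  0–1 yr: 5,550 × 20.9% = 1159.95
  2–9 yr: 4,800 × 46.7% = 2241.6
  10–23 yr: 2,400 × 5.9% = 141.6
  24+ yr: 2,250 × 51% = 1147.5
Estimated total = 4690.65 → 4,690.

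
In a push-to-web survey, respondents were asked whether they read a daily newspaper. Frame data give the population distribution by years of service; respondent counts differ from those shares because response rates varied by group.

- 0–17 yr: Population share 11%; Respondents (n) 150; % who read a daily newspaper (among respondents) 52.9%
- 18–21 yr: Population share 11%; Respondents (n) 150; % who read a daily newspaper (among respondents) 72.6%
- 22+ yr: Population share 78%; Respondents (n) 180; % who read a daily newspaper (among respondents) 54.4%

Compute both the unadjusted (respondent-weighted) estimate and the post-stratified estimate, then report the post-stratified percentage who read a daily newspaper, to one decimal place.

Unadjusted (pooled respondent) estimate weights by respondent counts:
  (150/480)×52.9 + (150/480)×72.6 + (180/480)×54.4 = 59.6187%
Post-stratified estimate weights by population shares:
  0.11×52.9 + 0.11×72.6 + 0.78×54.4 = 56.237%

56.2%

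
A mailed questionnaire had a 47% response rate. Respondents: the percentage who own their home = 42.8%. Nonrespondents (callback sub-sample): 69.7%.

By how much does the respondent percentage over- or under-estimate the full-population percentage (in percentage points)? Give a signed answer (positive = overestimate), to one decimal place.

-14.3 percentage points

Nonresponse fraction = 1 − 0.47 = 0.53.
Bias = (nonresponse fraction) × (respondent percentage − nonrespondent percentage)
     = 0.53 × (42.8 − 69.7) = 0.53 × -26.9 = -14.257.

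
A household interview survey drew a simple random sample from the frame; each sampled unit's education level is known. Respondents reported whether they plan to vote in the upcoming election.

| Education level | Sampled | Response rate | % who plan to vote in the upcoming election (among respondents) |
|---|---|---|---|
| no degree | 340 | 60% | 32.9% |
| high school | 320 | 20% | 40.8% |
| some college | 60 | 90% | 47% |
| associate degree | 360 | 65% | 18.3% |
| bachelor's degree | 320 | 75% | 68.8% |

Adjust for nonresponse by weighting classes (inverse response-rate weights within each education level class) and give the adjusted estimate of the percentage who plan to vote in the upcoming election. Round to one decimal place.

39.8%

Weighting each respondent by the inverse class response rate inflates each class back to its sampled size, so the class weight is n_sampled:
  no degree: 340 × 32.9 = 11,186
  high school: 320 × 40.8 = 13,056
  some college: 60 × 47 = 2820
  associate degree: 360 × 18.3 = 6588
  bachelor's degree: 320 × 68.8 = 22,016
Adjusted estimate = 55,666 / 1,400 = 39.7614 → 39.8%.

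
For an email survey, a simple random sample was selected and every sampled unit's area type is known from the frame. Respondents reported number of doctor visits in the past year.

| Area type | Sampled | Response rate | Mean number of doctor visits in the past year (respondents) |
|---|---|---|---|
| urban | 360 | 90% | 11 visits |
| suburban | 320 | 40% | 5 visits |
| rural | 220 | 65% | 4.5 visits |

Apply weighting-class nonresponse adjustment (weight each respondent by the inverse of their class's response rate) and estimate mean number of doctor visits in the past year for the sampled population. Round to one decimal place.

With weight = n_sampled/n_responded per class, the weighted class total is n_sampled:
  urban: 360 × 11 = 3960
  suburban: 320 × 5 = 1600
  rural: 220 × 4.5 = 990
Adjusted estimate = 6550 / 900 = 7.27778 → 7.3.

7.3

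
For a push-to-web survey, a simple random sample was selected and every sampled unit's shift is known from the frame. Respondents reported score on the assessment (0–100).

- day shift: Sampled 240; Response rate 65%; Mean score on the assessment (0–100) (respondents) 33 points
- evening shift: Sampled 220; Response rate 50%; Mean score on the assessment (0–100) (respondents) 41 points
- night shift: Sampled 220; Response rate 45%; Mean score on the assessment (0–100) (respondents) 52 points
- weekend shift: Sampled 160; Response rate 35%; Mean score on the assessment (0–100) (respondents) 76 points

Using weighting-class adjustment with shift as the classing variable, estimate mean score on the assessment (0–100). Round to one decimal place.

With weight = n_sampled/n_responded per class, the weighted class total is n_sampled:
  day shift: 240 × 33 = 7920
  evening shift: 220 × 41 = 9020
  night shift: 220 × 52 = 11,440
  weekend shift: 160 × 76 = 12,160
Adjusted estimate = 40,540 / 840 = 48.2619 → 48.3.

48.3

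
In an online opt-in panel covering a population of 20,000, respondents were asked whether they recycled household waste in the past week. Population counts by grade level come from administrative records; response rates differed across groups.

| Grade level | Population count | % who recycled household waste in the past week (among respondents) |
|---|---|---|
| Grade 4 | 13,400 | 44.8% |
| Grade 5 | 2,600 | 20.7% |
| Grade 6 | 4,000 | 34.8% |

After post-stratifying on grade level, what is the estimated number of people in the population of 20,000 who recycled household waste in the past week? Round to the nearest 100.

7,900

Each cell contributes its population count × the respondent rate:
  Grade 4: 13,400 × 44.8% = 6003.2
  Grade 5: 2,600 × 20.7% = 538.2
  Grade 6: 4,000 × 34.8% = 1392
Estimated total = 7933.4 → 7,900.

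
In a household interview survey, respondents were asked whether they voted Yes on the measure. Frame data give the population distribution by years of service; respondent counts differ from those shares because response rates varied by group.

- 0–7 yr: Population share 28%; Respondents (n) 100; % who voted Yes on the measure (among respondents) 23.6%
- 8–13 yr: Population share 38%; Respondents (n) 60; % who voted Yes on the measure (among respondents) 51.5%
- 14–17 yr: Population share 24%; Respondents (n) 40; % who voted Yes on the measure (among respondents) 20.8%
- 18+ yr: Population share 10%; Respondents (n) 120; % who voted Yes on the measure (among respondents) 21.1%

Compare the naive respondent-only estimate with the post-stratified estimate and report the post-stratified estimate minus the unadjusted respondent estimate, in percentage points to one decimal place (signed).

Unadjusted (pooled respondent) estimate weights by respondent counts:
  (100/320)×23.6 + (60/320)×51.5 + (40/320)×20.8 + (120/320)×21.1 = 27.5437%
Post-stratified estimate weights by population shares:
  0.28×23.6 + 0.38×51.5 + 0.24×20.8 + 0.1×21.1 = 33.28%
Difference = 33.28 − 27.5437 = 5.7363 pp.

+5.7 percentage points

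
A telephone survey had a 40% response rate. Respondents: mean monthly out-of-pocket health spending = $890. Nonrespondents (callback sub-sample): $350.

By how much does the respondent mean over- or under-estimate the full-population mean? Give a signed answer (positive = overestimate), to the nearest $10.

Nonresponse fraction = 1 − 0.4 = 0.6.
Bias = (nonresponse fraction) × (respondent mean − nonrespondent mean)
     = 0.6 × (890 − 350) = 0.6 × 540 = 324.

+$320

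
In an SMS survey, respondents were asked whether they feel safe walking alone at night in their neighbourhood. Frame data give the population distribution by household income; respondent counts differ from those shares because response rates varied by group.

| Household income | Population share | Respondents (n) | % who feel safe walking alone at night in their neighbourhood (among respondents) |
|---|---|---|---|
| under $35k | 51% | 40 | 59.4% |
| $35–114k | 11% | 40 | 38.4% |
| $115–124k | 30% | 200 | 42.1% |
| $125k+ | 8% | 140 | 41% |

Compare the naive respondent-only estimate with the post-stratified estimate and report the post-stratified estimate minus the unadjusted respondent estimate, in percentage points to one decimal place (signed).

Unadjusted (pooled respondent) estimate weights by respondent counts:
  (40/420)×59.4 + (40/420)×38.4 + (200/420)×42.1 + (140/420)×41 = 43.0286%
Post-stratifying to population shares instead:
  0.51×59.4 + 0.11×38.4 + 0.3×42.1 + 0.08×41 = 50.428%
Difference = 50.428 − 43.0286 = 7.3994 pp.

+7.4 percentage points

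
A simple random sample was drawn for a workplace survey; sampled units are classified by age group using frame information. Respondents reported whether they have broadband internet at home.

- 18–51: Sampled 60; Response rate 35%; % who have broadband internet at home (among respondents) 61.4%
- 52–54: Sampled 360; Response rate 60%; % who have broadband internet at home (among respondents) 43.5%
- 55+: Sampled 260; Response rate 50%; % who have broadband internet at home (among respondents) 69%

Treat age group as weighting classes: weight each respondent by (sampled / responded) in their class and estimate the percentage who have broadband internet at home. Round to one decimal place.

54.8%

With weight = n_sampled/n_responded per class, the weighted class total is n_sampled:
  18–51: 60 × 61.4 = 3684
  52–54: 360 × 43.5 = 15,660
  55+: 260 × 69 = 17,940
Adjusted estimate = 37,284 / 680 = 54.8294 → 54.8%.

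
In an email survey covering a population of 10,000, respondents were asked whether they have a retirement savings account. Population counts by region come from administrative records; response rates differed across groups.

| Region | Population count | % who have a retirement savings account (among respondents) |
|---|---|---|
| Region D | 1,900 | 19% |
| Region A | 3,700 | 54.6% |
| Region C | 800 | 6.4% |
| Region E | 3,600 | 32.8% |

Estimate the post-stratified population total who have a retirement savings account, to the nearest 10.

Estimated count per cell = population count × respondent percentage:
  Region D: 1,900 × 19% = 361
  Region A: 3,700 × 54.6% = 2020.2
  Region C: 800 × 6.4% = 51.2
  Region E: 3,600 × 32.8% = 1180.8
Estimated total = 3613.2 → 3,610.

3,610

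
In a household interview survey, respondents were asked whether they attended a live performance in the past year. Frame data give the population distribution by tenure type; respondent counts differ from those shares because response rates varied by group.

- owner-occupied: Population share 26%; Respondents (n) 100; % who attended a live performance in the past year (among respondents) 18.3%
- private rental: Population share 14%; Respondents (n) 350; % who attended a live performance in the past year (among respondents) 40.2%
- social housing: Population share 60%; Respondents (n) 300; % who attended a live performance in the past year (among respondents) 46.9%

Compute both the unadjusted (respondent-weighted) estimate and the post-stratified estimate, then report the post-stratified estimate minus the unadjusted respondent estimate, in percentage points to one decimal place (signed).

-1.4 percentage points

Without adjustment, the pooled respondent share is:
  (100/750)×18.3 + (350/750)×40.2 + (300/750)×46.9 = 39.96%
Post-stratifying to population shares instead:
  0.26×18.3 + 0.14×40.2 + 0.6×46.9 = 38.526%
Difference = 38.526 − 39.96 = -1.434 pp.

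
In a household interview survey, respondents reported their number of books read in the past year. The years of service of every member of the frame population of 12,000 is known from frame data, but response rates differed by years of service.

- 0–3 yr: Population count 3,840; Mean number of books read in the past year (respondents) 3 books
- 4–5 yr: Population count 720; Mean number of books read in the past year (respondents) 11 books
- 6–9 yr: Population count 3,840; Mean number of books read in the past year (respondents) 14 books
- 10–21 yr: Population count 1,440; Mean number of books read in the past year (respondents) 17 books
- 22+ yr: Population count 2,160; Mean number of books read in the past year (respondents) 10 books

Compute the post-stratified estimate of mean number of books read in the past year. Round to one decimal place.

9.9

Weight each group's respondent value by its population share:
  0–3 yr: (3,840/12,000) × 3 = 0.96
  4–5 yr: (720/12,000) × 11 = 0.66
  6–9 yr: (3,840/12,000) × 14 = 4.48
  10–21 yr: (1,440/12,000) × 17 = 2.04
  22+ yr: (2,160/12,000) × 10 = 1.8
Post-stratified estimate = 9.94 → 9.9.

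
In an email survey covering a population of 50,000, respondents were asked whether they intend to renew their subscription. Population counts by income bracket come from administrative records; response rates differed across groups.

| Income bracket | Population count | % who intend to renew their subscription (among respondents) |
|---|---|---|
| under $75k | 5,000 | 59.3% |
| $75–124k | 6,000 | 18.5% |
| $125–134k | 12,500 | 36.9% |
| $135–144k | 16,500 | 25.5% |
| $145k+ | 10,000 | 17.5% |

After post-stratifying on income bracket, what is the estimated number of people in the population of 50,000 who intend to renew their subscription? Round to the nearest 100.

Apply each group's respondent rate to its population count:
  under $75k: 5,000 × 59.3% = 2965
  $75–124k: 6,000 × 18.5% = 1110
  $125–134k: 12,500 × 36.9% = 4612.5
  $135–144k: 16,500 × 25.5% = 4207.5
  $145k+: 10,000 × 17.5% = 1750
Estimated total = 14,645 → 14,600.

14,600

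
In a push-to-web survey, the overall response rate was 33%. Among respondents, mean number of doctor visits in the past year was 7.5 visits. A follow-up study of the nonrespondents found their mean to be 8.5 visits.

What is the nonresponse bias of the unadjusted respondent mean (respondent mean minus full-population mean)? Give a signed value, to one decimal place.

-0.7

Nonresponse fraction = 1 − 0.33 = 0.67.
Bias = (nonresponse fraction) × (respondent mean − nonrespondent mean)
     = 0.67 × (7.5 − 8.5) = 0.67 × -1 = -0.67.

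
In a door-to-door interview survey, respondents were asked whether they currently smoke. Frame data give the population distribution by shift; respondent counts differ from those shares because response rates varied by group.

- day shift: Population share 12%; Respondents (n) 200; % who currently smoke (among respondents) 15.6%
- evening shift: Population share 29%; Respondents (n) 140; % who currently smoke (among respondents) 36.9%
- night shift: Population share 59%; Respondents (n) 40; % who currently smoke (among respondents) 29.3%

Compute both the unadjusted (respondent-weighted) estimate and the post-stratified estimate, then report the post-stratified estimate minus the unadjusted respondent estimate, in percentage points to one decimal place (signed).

Unadjusted (pooled respondent) estimate weights by respondent counts:
  (200/380)×15.6 + (140/380)×36.9 + (40/380)×29.3 = 24.8895%
Post-stratifying to population shares instead:
  0.12×15.6 + 0.29×36.9 + 0.59×29.3 = 29.86%
Difference = 29.86 − 24.8895 = 4.9705 pp.

+5.0 percentage points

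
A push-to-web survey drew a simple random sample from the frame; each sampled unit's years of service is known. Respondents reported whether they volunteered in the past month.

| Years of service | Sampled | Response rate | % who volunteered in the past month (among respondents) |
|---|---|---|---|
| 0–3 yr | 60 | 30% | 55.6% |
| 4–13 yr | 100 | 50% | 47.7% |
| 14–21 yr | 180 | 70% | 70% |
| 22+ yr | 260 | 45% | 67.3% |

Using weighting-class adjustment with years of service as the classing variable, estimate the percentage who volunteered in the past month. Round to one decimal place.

63.7%

Each respondent's weight = sampled/responded in their class; summing within a class gives n_sampled, so:
  0–3 yr: 60 × 55.6 = 3336
  4–13 yr: 100 × 47.7 = 4770
  14–21 yr: 180 × 70 = 12,600
  22+ yr: 260 × 67.3 = 17,498
Adjusted estimate = 38,204 / 600 = 63.6733 → 63.7%.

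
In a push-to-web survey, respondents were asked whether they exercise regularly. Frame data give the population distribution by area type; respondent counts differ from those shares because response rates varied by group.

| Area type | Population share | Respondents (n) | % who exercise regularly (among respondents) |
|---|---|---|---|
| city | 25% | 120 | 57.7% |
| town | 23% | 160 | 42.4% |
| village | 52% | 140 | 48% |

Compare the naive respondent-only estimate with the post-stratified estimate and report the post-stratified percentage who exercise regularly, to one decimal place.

Without adjustment, the pooled respondent share is:
  (120/420)×57.7 + (160/420)×42.4 + (140/420)×48 = 48.6381%
Post-stratifying to population shares instead:
  0.25×57.7 + 0.23×42.4 + 0.52×48 = 49.137%

49.1%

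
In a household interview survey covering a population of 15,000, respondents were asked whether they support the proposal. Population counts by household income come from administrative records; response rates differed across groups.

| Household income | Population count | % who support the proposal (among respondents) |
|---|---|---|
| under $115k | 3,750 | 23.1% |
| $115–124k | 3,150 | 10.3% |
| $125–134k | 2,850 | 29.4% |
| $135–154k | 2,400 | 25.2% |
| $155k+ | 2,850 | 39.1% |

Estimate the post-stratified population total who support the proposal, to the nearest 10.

3,750

Each cell contributes its population count × the respondent rate:
  under $115k: 3,750 × 23.1% = 866.25
  $115–124k: 3,150 × 10.3% = 324.45
  $125–134k: 2,850 × 29.4% = 837.9
  $135–154k: 2,400 × 25.2% = 604.8
  $155k+: 2,850 × 39.1% = 1114.35
Estimated total = 3747.75 → 3,750.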